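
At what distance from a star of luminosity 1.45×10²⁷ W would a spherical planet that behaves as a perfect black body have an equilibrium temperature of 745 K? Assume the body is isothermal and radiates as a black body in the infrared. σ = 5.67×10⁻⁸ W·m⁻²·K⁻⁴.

d ≈ 4.06×10¹⁰ m

For an isothermal black-emitting sphere, (1−a)S·πr² = σ·4πr²·T⁴ ⇒ S = 4σT⁴/(1−a).
S = 4·5.67×10⁻⁸·(745)⁴/1.00 = 69870 W/m².
Flux falls as S = L/(4πd²), so d = √(L/(4πS)) = √(1.45×10²⁷/(4π·69870)).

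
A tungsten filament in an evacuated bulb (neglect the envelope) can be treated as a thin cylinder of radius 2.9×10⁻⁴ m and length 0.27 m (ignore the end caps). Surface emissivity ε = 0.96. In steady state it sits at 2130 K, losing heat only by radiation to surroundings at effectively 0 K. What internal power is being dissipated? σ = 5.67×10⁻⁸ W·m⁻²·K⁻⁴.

Steady state: P = εσA T⁴.
A = 2πrL = 4.920×10⁻⁴ m²; T⁴ = (2130)⁴ = 2.058×10¹³ K⁴.
P = 0.96 × 5.67×10⁻⁸ × 4.920×10⁻⁴ × 2.058×10¹³.

P ≈ 551 W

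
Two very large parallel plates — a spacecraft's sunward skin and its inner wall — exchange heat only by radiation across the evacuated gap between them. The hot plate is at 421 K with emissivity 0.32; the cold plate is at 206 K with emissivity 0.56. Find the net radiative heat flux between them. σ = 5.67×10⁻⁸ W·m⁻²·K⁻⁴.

For two infinite grey parallel plates, q = σ(T₁⁴ − T₂⁴)/(1/ε₁ + 1/ε₂ − 1).
T₁⁴ − T₂⁴ = 3.141×10¹⁰ − 1.801×10⁹ = 2.961×10¹⁰ K⁴.
1/ε₁ + 1/ε₂ − 1 = 3.125 + 1.786 − 1 = 3.911.
q = 5.67×10⁻⁸ × 2.961×10¹⁰ / 3.911.

q ≈ 429 W/m²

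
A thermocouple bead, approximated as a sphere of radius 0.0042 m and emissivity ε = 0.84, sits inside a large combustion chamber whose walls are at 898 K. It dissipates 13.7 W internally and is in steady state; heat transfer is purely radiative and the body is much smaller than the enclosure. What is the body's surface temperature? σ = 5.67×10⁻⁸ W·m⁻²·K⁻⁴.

For a small grey body in a large enclosure, net radiated power = εσA(T⁴ − T_w⁴).
Steady state: P = εσA(T⁴ − T_w⁴) with A = 4πr² = 2.217×10⁻⁴ m².
T⁴ = P/(εσA) + T_w⁴ = 13.7/(0.84·5.67×10⁻⁸·2.217×10⁻⁴) + (898)⁴
    = 1.298×10¹² + 6.503×10¹¹ = 1.948×10¹² K⁴.

T ≈ 1180 K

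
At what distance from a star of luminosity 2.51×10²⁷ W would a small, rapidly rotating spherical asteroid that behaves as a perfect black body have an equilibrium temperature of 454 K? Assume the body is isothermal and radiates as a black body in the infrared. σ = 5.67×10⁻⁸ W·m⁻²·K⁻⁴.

d ≈ 1.44×10¹¹ m

For an isothermal black-emitting sphere, (1−a)S·πr² = σ·4πr²·T⁴ ⇒ S = 4σT⁴/(1−a).
S = 4·5.67×10⁻⁸·(454)⁴/1.00 = 9635 W/m².
Flux falls as S = L/(4πd²), so d = √(L/(4πS)) = √(2.51×10²⁷/(4π·9635)).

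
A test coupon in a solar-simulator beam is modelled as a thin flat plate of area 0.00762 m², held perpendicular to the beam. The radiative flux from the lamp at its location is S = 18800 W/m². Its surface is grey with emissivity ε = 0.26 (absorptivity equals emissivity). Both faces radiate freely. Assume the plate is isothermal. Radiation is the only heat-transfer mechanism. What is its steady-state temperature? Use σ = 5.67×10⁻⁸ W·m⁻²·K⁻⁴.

At equilibrium, absorbed power = emitted power.
Absorbing cross-section = A = 0.007620 m²; emitting surface = 2A = 0.01524 m² (ratio 2).
εS·A_cross = εσ·A_surf·T⁴  ⇒  T⁴ = S/(2σ)   (ε cancels).
T⁴ = 18800/(2·5.67×10⁻⁸) = 1.658×10¹¹ K⁴.
T = (1.658×10¹¹)^(1/4).

T ≈ 638 K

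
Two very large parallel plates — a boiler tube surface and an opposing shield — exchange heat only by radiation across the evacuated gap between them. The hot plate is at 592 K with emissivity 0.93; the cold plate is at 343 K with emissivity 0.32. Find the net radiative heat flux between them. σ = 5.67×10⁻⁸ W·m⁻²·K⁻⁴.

q ≈ 1930 W/m²

For two infinite grey parallel plates, q = σ(T₁⁴ − T₂⁴)/(1/ε₁ + 1/ε₂ − 1).
T₁⁴ − T₂⁴ = 1.228×10¹¹ − 1.384×10¹⁰ = 1.090×10¹¹ K⁴.
1/ε₁ + 1/ε₂ − 1 = 1.075 + 3.125 − 1 = 3.200.
q = 5.67×10⁻⁸ × 1.090×10¹¹ / 3.200.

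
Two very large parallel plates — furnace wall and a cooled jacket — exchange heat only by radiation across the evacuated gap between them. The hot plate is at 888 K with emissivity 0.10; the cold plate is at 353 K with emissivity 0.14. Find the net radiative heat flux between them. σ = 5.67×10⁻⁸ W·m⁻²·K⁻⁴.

For two infinite grey parallel plates, q = σ(T₁⁴ − T₂⁴)/(1/ε₁ + 1/ε₂ − 1).
T₁⁴ − T₂⁴ = 6.218×10¹¹ − 1.553×10¹⁰ = 6.063×10¹¹ K⁴.
1/ε₁ + 1/ε₂ − 1 = 10.00 + 7.143 − 1 = 16.14.
q = 5.67×10⁻⁸ × 6.063×10¹¹ / 16.14.

q ≈ 2130 W/m²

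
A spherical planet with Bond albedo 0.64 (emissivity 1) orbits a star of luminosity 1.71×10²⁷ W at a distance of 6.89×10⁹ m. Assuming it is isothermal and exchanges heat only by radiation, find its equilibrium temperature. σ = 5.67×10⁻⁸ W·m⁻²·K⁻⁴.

T ≈ 1460 K

First find the stellar flux at distance d: S = L/(4πd²) = 1.71×10²⁷/(4π·(6.89×10⁹)²) = 2.866×10⁶ W/m².
For an isothermal sphere, absorbed (1−a)S·πr² = emitted σ·4πr²·T⁴, so T⁴ = (1−a)S/(4σ).
T⁴ = 0.360·2.866×10⁶/(4·5.67×10⁻⁸) = 4.550×10¹² K⁴.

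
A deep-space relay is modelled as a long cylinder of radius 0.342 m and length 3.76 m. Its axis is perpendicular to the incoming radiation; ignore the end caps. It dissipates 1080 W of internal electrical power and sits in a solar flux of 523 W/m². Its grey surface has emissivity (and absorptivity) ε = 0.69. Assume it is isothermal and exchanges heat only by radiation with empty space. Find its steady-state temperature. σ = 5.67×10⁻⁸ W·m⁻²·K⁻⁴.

T ≈ 282 K

At steady state, absorbed solar power + internal power = radiated power.
Absorbed: α·S·A_cross = 0.69·523·2.572 = 928.1 W (cross-section 2rL).
Total input = 928.1 + 1080 = 2008 W.
Radiated: εσ·A_surf·T⁴ with A_surf = 2πrL = 8.080 m².
T⁴ = 2008/(0.69·5.67×10⁻⁸·8.080) = 6.353×10⁹ K⁴.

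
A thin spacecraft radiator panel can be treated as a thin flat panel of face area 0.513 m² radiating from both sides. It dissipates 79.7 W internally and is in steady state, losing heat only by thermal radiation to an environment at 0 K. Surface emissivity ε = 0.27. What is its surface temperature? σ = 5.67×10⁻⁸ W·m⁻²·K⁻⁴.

T ≈ 267 K

Steady state: internal power = radiated power, P = εσA T⁴.
Radiating area A = 2·0.513 = 1.026 m².
T⁴ = P/(εσA) = 79.7/(0.27·5.67×10⁻⁸·1.026) = 5.074×10⁹ K⁴.
T = (5.074×10⁹)^(1/4).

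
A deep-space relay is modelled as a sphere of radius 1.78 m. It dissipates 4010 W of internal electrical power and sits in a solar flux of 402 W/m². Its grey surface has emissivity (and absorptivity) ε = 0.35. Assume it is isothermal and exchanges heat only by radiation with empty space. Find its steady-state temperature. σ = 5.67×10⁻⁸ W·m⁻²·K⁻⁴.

At steady state, absorbed solar power + internal power = radiated power.
Absorbed: α·S·A_cross = 0.35·402·9.954 = 1401 W (cross-section πr²).
Total input = 1401 + 4010 = 5411 W.
Radiated: εσ·A_surf·T⁴ with A_surf = 4πr² = 39.82 m².
T⁴ = 5411/(0.35·5.67×10⁻⁸·39.82) = 6.848×10⁹ K⁴.

T ≈ 288 K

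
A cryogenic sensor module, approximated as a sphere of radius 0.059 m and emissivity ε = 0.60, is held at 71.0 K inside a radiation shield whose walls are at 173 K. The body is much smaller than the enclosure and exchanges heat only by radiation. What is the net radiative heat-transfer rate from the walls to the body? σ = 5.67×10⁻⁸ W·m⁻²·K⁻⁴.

P_net ≈ 1.30 W

For a small grey body in a large enclosure: P_net = εσA(T_body⁴ − T_wall⁴).
A = 4πr² = 0.04374 m²; T_body⁴ − T_wall⁴ = 2.541×10⁷ − 8.957×10⁸ = -8.703×10⁸ K⁴.
|P_net| = 0.60·5.67×10⁻⁸·0.04374·8.703×10⁸.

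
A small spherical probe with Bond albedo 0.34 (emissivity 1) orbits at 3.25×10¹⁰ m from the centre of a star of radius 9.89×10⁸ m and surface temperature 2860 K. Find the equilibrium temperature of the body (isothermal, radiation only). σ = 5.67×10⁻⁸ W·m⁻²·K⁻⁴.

The star's surface emits σT_*⁴; at distance d the flux is S = σT_*⁴(R_*/d)².
S = 5.67×10⁻⁸·(2860)⁴·(9.89×10⁸/3.25×10¹⁰)² = 3513 W/m².
For an isothermal sphere T⁴ = (1−a)S/(4σ) = 1.022×10¹⁰ K⁴.

T ≈ 318 K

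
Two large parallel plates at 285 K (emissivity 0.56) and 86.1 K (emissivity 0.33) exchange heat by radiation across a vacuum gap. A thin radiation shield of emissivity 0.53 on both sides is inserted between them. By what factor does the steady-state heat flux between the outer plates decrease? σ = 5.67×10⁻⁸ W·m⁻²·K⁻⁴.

factor ≈ 1.73

Without shield: q₀ = σΔ(T⁴)/(1/ε₁+1/ε₂−1) with denominator 3.816.
With shield the two gaps are in series; the resistances add: (1/ε₁+1/ε_s−1)+(1/ε_s+1/ε₂−1) = 2.673+3.917 = 6.590.
Heat-flux ratio q₀/q = 6.590/3.816.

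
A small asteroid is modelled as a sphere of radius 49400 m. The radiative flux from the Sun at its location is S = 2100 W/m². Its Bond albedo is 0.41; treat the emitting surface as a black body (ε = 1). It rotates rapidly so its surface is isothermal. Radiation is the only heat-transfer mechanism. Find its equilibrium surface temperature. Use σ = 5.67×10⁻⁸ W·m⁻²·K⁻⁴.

T ≈ 272 K

At equilibrium, absorbed power = emitted power.
Absorbing cross-section = πr² = 7.667×10⁹ m²; emitting surface = 4πr² = 3.067×10¹⁰ m² (ratio 4).
(1−a)S·A_cross = εσ·A_surf·T⁴  ⇒  T⁴ = (1−a)S/(4σ).
T⁴ = 0.590·2100/(4·5.67×10⁻⁸) = 5.463×10⁹ K⁴.
T = (5.463×10⁹)^(1/4).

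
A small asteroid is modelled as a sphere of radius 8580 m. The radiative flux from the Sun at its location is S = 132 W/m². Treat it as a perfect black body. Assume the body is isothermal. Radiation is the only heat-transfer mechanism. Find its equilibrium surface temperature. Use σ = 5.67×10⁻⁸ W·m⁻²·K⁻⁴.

At equilibrium, absorbed power = emitted power.
Absorbing cross-section = πr² = 2.313×10⁸ m²; emitting surface = 4πr² = 9.251×10⁸ m² (ratio 4).
S·A_cross = εσ·A_surf·T⁴  ⇒  T⁴ = S/(4σ).
T⁴ = 1.00·132/(4·5.67×10⁻⁸) = 5.820×10⁸ K⁴.
T = (5.820×10⁸)^(1/4).

T ≈ 155 K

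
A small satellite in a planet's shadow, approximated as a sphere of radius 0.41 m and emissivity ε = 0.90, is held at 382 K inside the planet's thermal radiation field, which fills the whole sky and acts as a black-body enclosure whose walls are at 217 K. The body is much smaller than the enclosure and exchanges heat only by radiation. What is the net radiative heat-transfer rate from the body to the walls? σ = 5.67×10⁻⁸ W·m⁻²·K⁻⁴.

P_net ≈ 2060 W

For a small grey body in a large enclosure: P_net = εσA(T_body⁴ − T_wall⁴).
A = 4πr² = 2.112 m²; T_body⁴ − T_wall⁴ = 2.129×10¹⁰ − 2.217×10⁹ = 1.908×10¹⁰ K⁴.
|P_net| = 0.90·5.67×10⁻⁸·2.112·1.908×10¹⁰.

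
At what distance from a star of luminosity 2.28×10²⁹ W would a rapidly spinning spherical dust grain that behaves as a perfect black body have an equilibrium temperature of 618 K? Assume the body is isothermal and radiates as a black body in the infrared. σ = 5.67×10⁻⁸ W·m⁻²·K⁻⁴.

For an isothermal black-emitting sphere, (1−a)S·πr² = σ·4πr²·T⁴ ⇒ S = 4σT⁴/(1−a).
S = 4·5.67×10⁻⁸·(618)⁴/1.00 = 33080 W/m².
Flux falls as S = L/(4πd²), so d = √(L/(4πS)) = √(2.28×10²⁹/(4π·33080)).

d ≈ 7.41×10¹¹ m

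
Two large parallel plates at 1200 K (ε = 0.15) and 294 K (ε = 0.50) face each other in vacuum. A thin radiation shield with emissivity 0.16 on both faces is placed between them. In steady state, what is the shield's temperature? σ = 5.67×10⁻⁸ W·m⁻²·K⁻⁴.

T_s ≈ 942 K

In steady state the net flux on the hot side equals that on the cold side.
σ(T₁⁴−T_s⁴)/D₁ = σ(T_s⁴−T₂⁴)/D₂, with D₁ = 1/ε₁+1/ε_s−1 = 11.92, D₂ = 1/ε_s+1/ε₂−1 = 7.250.
Solve for T_s⁴: T_s⁴ = (D₂·T₁⁴ + D₁·T₂⁴)/(D₁+D₂) = 7.890×10¹¹ K⁴.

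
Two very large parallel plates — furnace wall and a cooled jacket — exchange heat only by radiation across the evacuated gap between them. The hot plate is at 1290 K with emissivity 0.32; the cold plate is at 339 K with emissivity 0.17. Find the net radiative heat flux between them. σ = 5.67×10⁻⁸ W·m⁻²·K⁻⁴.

q ≈ 19500 W/m²

For two infinite grey parallel plates, q = σ(T₁⁴ − T₂⁴)/(1/ε₁ + 1/ε₂ − 1).
T₁⁴ − T₂⁴ = 2.769×10¹² − 1.321×10¹⁰ = 2.756×10¹² K⁴.
1/ε₁ + 1/ε₂ − 1 = 3.125 + 5.882 − 1 = 8.007.
q = 5.67×10⁻⁸ × 2.756×10¹² / 8.007.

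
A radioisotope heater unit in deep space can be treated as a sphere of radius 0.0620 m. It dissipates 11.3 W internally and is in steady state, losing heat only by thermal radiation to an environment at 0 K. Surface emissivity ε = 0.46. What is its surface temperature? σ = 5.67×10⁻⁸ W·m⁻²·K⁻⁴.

Steady state: internal power = radiated power, P = εσA T⁴.
Radiating area A = 4πr² = 0.04831 m².
T⁴ = P/(εσA) = 11.3/(0.46·5.67×10⁻⁸·0.04831) = 8.969×10⁹ K⁴.
T = (8.969×10⁹)^(1/4).

T ≈ 308 K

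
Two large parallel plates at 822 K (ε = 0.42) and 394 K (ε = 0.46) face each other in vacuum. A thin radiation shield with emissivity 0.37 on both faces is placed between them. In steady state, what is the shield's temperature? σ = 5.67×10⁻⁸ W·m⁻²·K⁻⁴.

In steady state the net flux on the hot side equals that on the cold side.
σ(T₁⁴−T_s⁴)/D₁ = σ(T_s⁴−T₂⁴)/D₂, with D₁ = 1/ε₁+1/ε_s−1 = 4.084, D₂ = 1/ε_s+1/ε₂−1 = 3.877.
Solve for T_s⁴: T_s⁴ = (D₂·T₁⁴ + D₁·T₂⁴)/(D₁+D₂) = 2.347×10¹¹ K⁴.

T_s ≈ 696 K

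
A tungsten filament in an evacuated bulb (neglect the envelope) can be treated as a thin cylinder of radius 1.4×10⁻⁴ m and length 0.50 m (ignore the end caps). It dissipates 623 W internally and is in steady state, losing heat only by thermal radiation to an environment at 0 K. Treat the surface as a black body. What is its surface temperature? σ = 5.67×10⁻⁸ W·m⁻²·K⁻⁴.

T ≈ 2240 K

Steady state: internal power = radiated power, P = εσA T⁴.
Radiating area A = 2πrL = 4.398×10⁻⁴ m².
T⁴ = P/(εσA) = 623/(1.0·5.67×10⁻⁸·4.398×10⁻⁴) = 2.498×10¹³ K⁴.
T = (2.498×10¹³)^(1/4).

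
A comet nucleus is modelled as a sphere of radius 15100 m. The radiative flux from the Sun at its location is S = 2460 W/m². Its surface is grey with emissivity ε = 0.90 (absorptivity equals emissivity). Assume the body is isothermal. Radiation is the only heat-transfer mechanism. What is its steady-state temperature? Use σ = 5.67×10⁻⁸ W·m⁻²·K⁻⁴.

At equilibrium, absorbed power = emitted power.
Absorbing cross-section = πr² = 7.163×10⁸ m²; emitting surface = 4πr² = 2.865×10⁹ m² (ratio 4).
εS·A_cross = εσ·A_surf·T⁴  ⇒  T⁴ = S/(4σ)   (ε cancels).
T⁴ = 2460/(4·5.67×10⁻⁸) = 1.085×10¹⁰ K⁴.
T = (1.085×10¹⁰)^(1/4).

T ≈ 323 K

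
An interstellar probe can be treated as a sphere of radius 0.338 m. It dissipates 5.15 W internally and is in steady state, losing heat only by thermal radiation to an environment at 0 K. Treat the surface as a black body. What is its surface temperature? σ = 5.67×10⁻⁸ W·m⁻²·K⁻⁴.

T ≈ 89.2 K

Steady state: internal power = radiated power, P = εσA T⁴.
Radiating area A = 4πr² = 1.436 m².
T⁴ = P/(εσA) = 5.15/(1.0·5.67×10⁻⁸·1.436) = 6.327×10⁷ K⁴.
T = (6.327×10⁷)^(1/4).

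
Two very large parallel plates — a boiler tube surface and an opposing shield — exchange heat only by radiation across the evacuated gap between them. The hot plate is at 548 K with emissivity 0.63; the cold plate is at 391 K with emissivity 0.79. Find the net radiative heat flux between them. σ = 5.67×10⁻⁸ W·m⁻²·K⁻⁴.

q ≈ 2040 W/m²

For two infinite grey parallel plates, q = σ(T₁⁴ − T₂⁴)/(1/ε₁ + 1/ε₂ − 1).
T₁⁴ − T₂⁴ = 9.018×10¹⁰ − 2.337×10¹⁰ = 6.681×10¹⁰ K⁴.
1/ε₁ + 1/ε₂ − 1 = 1.587 + 1.266 − 1 = 1.853.
q = 5.67×10⁻⁸ × 6.681×10¹⁰ / 1.853.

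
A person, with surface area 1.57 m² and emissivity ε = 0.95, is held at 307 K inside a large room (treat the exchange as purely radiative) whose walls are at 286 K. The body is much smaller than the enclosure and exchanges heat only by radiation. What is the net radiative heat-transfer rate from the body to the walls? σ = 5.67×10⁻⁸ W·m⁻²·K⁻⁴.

For a small grey body in a large enclosure: P_net = εσA(T_body⁴ − T_wall⁴).
A = 1.57 m²; T_body⁴ − T_wall⁴ = 8.883×10⁹ − 6.691×10⁹ = 2.192×10⁹ K⁴.
|P_net| = 0.95·5.67×10⁻⁸·1.570·2.192×10⁹.

P_net ≈ 185 W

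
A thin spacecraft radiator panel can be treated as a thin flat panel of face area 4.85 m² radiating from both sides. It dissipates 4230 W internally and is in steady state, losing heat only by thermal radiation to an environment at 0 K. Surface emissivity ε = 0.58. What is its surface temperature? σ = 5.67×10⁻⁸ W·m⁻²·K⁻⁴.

Steady state: internal power = radiated power, P = εσA T⁴.
Radiating area A = 2·4.85 = 9.700 m².
T⁴ = P/(εσA) = 4230/(0.58·5.67×10⁻⁸·9.700) = 1.326×10¹⁰ K⁴.
T = (1.326×10¹⁰)^(1/4).

T ≈ 339 K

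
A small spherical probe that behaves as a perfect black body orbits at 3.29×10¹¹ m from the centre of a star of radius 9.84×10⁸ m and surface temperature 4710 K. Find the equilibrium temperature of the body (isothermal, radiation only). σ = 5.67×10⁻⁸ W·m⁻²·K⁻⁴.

The star's surface emits σT_*⁴; at distance d the flux is S = σT_*⁴(R_*/d)².
S = 5.67×10⁻⁸·(4710)⁴·(9.84×10⁸/3.29×10¹¹)² = 249.6 W/m².
For an isothermal sphere T⁴ = (1−a)S/(4σ) = 1.101×10⁹ K⁴.

T ≈ 182 K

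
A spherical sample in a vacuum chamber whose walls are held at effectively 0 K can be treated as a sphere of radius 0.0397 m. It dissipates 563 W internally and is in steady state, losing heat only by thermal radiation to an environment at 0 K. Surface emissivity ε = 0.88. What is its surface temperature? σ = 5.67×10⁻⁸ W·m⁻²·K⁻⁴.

Steady state: internal power = radiated power, P = εσA T⁴.
Radiating area A = 4πr² = 0.01981 m².
T⁴ = P/(εσA) = 563/(0.88·5.67×10⁻⁸·0.01981) = 5.697×10¹¹ K⁴.
T = (5.697×10¹¹)^(1/4).

T ≈ 869 K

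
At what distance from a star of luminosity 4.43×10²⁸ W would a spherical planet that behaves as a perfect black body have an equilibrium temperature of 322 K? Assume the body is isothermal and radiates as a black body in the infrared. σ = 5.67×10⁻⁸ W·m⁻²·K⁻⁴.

d ≈ 1.20×10¹² m

For an isothermal black-emitting sphere, (1−a)S·πr² = σ·4πr²·T⁴ ⇒ S = 4σT⁴/(1−a).
S = 4·5.67×10⁻⁸·(322)⁴/1.00 = 2438 W/m².
Flux falls as S = L/(4πd²), so d = √(L/(4πS)) = √(4.43×10²⁸/(4π·2438)).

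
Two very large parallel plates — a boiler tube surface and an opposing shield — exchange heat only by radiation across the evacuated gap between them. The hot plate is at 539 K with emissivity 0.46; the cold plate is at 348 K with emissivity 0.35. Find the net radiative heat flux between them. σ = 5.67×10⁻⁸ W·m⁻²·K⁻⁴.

q ≈ 981 W/m²

For two infinite grey parallel plates, q = σ(T₁⁴ − T₂⁴)/(1/ε₁ + 1/ε₂ − 1).
T₁⁴ − T₂⁴ = 8.440×10¹⁰ − 1.467×10¹⁰ = 6.974×10¹⁰ K⁴.
1/ε₁ + 1/ε₂ − 1 = 2.174 + 2.857 − 1 = 4.031.
q = 5.67×10⁻⁸ × 6.974×10¹⁰ / 4.031.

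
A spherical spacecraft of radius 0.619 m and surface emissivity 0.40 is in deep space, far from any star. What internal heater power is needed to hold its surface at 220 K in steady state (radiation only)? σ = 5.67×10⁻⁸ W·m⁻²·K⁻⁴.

P = εσ·4πr²·T⁴.
4πr² = 4.815 m²; T⁴ = 2.343×10⁹ K⁴.
P = 0.40·5.67×10⁻⁸·4.815·2.343×10⁹.

P ≈ 256 W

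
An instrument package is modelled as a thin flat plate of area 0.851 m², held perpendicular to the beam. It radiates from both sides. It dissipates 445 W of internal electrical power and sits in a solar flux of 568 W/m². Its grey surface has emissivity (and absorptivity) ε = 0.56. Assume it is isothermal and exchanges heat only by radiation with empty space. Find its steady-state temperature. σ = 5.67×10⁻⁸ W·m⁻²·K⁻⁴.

T ≈ 339 K

At steady state, absorbed solar power + internal power = radiated power.
Absorbed: α·S·A_cross = 0.56·568·0.8510 = 270.7 W (cross-section A).
Total input = 270.7 + 445 = 715.7 W.
Radiated: εσ·A_surf·T⁴ with A_surf = 2A = 1.702 m².
T⁴ = 715.7/(0.56·5.67×10⁻⁸·1.702) = 1.324×10¹⁰ K⁴.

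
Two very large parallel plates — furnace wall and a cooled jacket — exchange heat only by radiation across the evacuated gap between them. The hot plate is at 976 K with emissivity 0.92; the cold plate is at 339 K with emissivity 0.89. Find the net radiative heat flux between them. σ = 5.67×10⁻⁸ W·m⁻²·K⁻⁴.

For two infinite grey parallel plates, q = σ(T₁⁴ − T₂⁴)/(1/ε₁ + 1/ε₂ − 1).
T₁⁴ − T₂⁴ = 9.074×10¹¹ − 1.321×10¹⁰ = 8.942×10¹¹ K⁴.
1/ε₁ + 1/ε₂ − 1 = 1.087 + 1.124 − 1 = 1.211.
q = 5.67×10⁻⁸ × 8.942×10¹¹ / 1.211.

q ≈ 41900 W/m²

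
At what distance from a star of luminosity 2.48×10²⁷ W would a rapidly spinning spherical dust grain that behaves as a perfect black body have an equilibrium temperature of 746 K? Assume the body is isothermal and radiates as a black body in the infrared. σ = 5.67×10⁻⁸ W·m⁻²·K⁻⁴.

d ≈ 5.30×10¹⁰ m

For an isothermal black-emitting sphere, (1−a)S·πr² = σ·4πr²·T⁴ ⇒ S = 4σT⁴/(1−a).
S = 4·5.67×10⁻⁸·(746)⁴/1.00 = 70240 W/m².
Flux falls as S = L/(4πd²), so d = √(L/(4πS)) = √(2.48×10²⁷/(4π·70240)).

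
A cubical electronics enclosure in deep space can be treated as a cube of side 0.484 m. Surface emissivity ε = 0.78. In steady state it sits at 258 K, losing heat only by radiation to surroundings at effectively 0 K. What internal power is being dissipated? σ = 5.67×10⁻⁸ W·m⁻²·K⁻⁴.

P ≈ 275 W

Steady state: P = εσA T⁴.
A = 6L² = 1.406 m²; T⁴ = (258)⁴ = 4.431×10⁹ K⁴.
P = 0.78 × 5.67×10⁻⁸ × 1.406 × 4.431×10⁹.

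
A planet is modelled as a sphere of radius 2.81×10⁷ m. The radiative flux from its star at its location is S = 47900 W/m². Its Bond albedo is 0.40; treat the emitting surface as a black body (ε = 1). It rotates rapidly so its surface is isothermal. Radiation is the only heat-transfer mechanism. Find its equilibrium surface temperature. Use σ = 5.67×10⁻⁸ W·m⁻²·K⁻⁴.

At equilibrium, absorbed power = emitted power.
Absorbing cross-section = πr² = 2.481×10¹⁵ m²; emitting surface = 4πr² = 9.923×10¹⁵ m² (ratio 4).
(1−a)S·A_cross = εσ·A_surf·T⁴  ⇒  T⁴ = (1−a)S/(4σ).
T⁴ = 0.600·47900/(4·5.67×10⁻⁸) = 1.267×10¹¹ K⁴.
T = (1.267×10¹¹)^(1/4).

T ≈ 597 K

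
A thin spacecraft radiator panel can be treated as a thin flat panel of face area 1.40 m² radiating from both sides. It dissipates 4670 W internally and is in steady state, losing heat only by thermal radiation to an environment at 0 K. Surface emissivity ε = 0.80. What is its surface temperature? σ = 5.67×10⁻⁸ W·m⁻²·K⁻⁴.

Steady state: internal power = radiated power, P = εσA T⁴.
Radiating area A = 2·1.40 = 2.800 m².
T⁴ = P/(εσA) = 4670/(0.80·5.67×10⁻⁸·2.800) = 3.677×10¹⁰ K⁴.
T = (3.677×10¹⁰)^(1/4).

T ≈ 438 K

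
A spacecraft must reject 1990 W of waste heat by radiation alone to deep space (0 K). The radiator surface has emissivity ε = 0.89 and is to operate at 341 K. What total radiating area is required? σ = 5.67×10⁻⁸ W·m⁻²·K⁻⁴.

P = εσA T⁴ ⇒ A = P/(εσT⁴).
T⁴ = 1.352×10¹⁰ K⁴.
A = 1990/(0.89 × 5.67×10⁻⁸ × 1.352×10¹⁰).

A ≈ 2.92 m²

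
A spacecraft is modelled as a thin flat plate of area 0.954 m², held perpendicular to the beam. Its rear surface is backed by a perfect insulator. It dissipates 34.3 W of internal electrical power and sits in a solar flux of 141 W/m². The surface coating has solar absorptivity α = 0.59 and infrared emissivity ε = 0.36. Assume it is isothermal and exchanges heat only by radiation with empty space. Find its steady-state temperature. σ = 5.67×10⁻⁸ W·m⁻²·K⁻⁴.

At steady state, absorbed solar power + internal power = radiated power.
Absorbed: α·S·A_cross = 0.59·141·0.9540 = 79.36 W (cross-section A).
Total input = 79.36 + 34.3 = 113.7 W.
Radiated: εσ·A_surf·T⁴ with A_surf = A = 0.9540 m².
T⁴ = 113.7/(0.36·5.67×10⁻⁸·0.9540) = 5.837×10⁹ K⁴.

T ≈ 276 K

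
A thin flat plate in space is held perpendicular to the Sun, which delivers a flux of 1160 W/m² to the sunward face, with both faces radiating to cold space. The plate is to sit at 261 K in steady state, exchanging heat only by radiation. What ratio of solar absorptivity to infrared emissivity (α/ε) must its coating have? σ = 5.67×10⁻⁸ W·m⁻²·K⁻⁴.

Balance: αS·A = εσ·2A·T⁴ ⇒ α/ε = 2σT⁴/S.
α/ε = 2·5.67×10⁻⁸·(261)⁴/1160 = 2·5.67×10⁻⁸·4.640×10⁹/1160.

α/ε ≈ 0.454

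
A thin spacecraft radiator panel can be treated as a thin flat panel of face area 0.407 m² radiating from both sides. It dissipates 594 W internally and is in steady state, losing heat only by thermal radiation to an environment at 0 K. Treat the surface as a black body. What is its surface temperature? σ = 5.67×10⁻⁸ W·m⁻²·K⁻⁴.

T ≈ 337 K

Steady state: internal power = radiated power, P = εσA T⁴.
Radiating area A = 2·0.407 = 0.8140 m².
T⁴ = P/(εσA) = 594/(1.0·5.67×10⁻⁸·0.8140) = 1.287×10¹⁰ K⁴.
T = (1.287×10¹⁰)^(1/4).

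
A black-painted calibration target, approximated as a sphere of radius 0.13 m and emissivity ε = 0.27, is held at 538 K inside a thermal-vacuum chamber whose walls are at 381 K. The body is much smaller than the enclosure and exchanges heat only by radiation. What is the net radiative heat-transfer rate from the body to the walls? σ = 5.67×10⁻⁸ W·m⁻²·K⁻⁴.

For a small grey body in a large enclosure: P_net = εσA(T_body⁴ − T_wall⁴).
A = 4πr² = 0.2124 m²; T_body⁴ − T_wall⁴ = 8.378×10¹⁰ − 2.107×10¹⁰ = 6.271×10¹⁰ K⁴.
|P_net| = 0.27·5.67×10⁻⁸·0.2124·6.271×10¹⁰.

P_net ≈ 204 W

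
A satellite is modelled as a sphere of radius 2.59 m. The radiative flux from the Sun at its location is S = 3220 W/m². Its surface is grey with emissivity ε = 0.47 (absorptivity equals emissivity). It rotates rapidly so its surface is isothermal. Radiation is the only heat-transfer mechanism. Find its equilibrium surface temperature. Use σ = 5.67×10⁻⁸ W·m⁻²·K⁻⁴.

At equilibrium, absorbed power = emitted power.
Absorbing cross-section = πr² = 21.07 m²; emitting surface = 4πr² = 84.30 m² (ratio 4).
εS·A_cross = εσ·A_surf·T⁴  ⇒  T⁴ = S/(4σ)   (ε cancels).
T⁴ = 3220/(4·5.67×10⁻⁸) = 1.420×10¹⁰ K⁴.
T = (1.420×10¹⁰)^(1/4).

T ≈ 345 K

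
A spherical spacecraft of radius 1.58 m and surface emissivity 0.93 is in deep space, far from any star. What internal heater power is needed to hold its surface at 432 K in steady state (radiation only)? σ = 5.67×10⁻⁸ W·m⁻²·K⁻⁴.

P = εσ·4πr²·T⁴.
4πr² = 31.37 m²; T⁴ = 3.483×10¹⁰ K⁴.
P = 0.93·5.67×10⁻⁸·31.37·3.483×10¹⁰.

P ≈ 57600 W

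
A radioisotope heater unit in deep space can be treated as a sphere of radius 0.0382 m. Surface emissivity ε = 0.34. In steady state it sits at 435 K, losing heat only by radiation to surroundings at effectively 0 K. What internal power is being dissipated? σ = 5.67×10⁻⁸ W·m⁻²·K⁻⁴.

P ≈ 12.7 W

Steady state: P = εσA T⁴.
A = 4πr² = 0.01834 m²; T⁴ = (435)⁴ = 3.581×10¹⁰ K⁴.
P = 0.34 × 5.67×10⁻⁸ × 0.01834 × 3.581×10¹⁰.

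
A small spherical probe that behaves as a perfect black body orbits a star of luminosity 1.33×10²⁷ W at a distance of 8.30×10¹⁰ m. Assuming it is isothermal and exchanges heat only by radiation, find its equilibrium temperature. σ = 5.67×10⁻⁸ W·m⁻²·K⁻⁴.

First find the stellar flux at distance d: S = L/(4πd²) = 1.33×10²⁷/(4π·(8.30×10¹⁰)²) = 15360 W/m².
For an isothermal sphere, absorbed (1−a)S·πr² = emitted σ·4πr²·T⁴, so T⁴ = (1−a)S/(4σ).
T⁴ = 1.00·15360/(4·5.67×10⁻⁸) = 6.774×10¹⁰ K⁴.

T ≈ 510 K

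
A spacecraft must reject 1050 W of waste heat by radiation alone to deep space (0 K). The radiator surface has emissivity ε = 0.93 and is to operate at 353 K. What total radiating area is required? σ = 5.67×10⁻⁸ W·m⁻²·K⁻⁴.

P = εσA T⁴ ⇒ A = P/(εσT⁴).
T⁴ = 1.553×10¹⁰ K⁴.
A = 1050/(0.93 × 5.67×10⁻⁸ × 1.553×10¹⁰).

A ≈ 1.28 m²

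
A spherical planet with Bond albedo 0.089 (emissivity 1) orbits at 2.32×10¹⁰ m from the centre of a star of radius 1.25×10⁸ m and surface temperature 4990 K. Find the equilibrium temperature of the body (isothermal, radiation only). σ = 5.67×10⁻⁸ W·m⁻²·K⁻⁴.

The star's surface emits σT_*⁴; at distance d the flux is S = σT_*⁴(R_*/d)².
S = 5.67×10⁻⁸·(4990)⁴·(1.25×10⁸/2.32×10¹⁰)² = 1021 W/m².
For an isothermal sphere T⁴ = (1−a)S/(4σ) = 4.099×10⁹ K⁴.

T ≈ 253 K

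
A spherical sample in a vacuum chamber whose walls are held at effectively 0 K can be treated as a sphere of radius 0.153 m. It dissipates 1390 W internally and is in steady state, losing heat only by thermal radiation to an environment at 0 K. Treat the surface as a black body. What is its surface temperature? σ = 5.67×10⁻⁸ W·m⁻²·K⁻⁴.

T ≈ 537 K

Steady state: internal power = radiated power, P = εσA T⁴.
Radiating area A = 4πr² = 0.2942 m².
T⁴ = P/(εσA) = 1390/(1.0·5.67×10⁻⁸·0.2942) = 8.334×10¹⁰ K⁴.
T = (8.334×10¹⁰)^(1/4).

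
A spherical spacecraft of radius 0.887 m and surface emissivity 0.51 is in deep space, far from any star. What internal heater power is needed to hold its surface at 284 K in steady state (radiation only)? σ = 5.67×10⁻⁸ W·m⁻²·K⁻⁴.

P = εσ·4πr²·T⁴.
4πr² = 9.887 m²; T⁴ = 6.505×10⁹ K⁴.
P = 0.51·5.67×10⁻⁸·9.887·6.505×10⁹.

P ≈ 1860 W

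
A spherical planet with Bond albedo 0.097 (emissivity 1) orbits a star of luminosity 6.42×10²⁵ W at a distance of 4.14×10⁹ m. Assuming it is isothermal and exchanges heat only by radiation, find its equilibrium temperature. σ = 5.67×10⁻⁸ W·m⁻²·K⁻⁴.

T ≈ 1040 K

First find the stellar flux at distance d: S = L/(4πd²) = 6.42×10²⁵/(4π·(4.14×10⁹)²) = 2.981×10⁵ W/m².
For an isothermal sphere, absorbed (1−a)S·πr² = emitted σ·4πr²·T⁴, so T⁴ = (1−a)S/(4σ).
T⁴ = 0.903·2.981×10⁵/(4·5.67×10⁻⁸) = 1.187×10¹² K⁴.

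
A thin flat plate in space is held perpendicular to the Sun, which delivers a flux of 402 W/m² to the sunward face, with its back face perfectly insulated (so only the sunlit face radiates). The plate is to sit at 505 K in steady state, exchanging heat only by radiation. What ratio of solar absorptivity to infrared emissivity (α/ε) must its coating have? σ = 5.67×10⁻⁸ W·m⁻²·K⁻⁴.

α/ε ≈ 9.17

Balance: αS·A = εσ·1A·T⁴ ⇒ α/ε = σT⁴/S.
α/ε = 5.67×10⁻⁸·(505)⁴/402 = 5.67×10⁻⁸·6.504×10¹⁰/402.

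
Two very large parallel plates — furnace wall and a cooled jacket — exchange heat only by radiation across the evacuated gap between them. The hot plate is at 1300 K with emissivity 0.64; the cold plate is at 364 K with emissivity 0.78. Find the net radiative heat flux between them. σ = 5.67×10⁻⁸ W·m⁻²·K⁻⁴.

q ≈ 87300 W/m²

For two infinite grey parallel plates, q = σ(T₁⁴ − T₂⁴)/(1/ε₁ + 1/ε₂ − 1).
T₁⁴ − T₂⁴ = 2.856×10¹² − 1.756×10¹⁰ = 2.839×10¹² K⁴.
1/ε₁ + 1/ε₂ − 1 = 1.562 + 1.282 − 1 = 1.845.
q = 5.67×10⁻⁸ × 2.839×10¹² / 1.845.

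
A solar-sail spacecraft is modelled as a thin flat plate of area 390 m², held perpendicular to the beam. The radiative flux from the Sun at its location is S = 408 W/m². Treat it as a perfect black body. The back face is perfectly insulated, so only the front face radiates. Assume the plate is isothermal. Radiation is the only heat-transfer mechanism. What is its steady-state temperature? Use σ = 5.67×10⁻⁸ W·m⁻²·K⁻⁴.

T ≈ 291 K

At equilibrium, absorbed power = emitted power.
Absorbing cross-section = A = 390.0 m²; emitting surface = A = 390.0 m² (ratio 1).
S·A_cross = εσ·A_surf·T⁴  ⇒  T⁴ = S/(1σ).
T⁴ = 1.00·408/(1·5.67×10⁻⁸) = 7.196×10⁹ K⁴.
T = (7.196×10⁹)^(1/4).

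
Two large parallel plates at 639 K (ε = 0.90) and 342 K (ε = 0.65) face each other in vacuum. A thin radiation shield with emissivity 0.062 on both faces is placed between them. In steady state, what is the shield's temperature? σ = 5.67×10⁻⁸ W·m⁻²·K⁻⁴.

T_s ≈ 550 K

In steady state the net flux on the hot side equals that on the cold side.
σ(T₁⁴−T_s⁴)/D₁ = σ(T_s⁴−T₂⁴)/D₂, with D₁ = 1/ε₁+1/ε_s−1 = 16.24, D₂ = 1/ε_s+1/ε₂−1 = 16.67.
Solve for T_s⁴: T_s⁴ = (D₂·T₁⁴ + D₁·T₂⁴)/(D₁+D₂) = 9.120×10¹⁰ K⁴.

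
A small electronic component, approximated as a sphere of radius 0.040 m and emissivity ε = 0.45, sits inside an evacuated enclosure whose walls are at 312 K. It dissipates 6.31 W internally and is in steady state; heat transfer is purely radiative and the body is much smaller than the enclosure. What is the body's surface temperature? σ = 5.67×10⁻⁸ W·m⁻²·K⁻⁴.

T ≈ 384 K

For a small grey body in a large enclosure, net radiated power = εσA(T⁴ − T_w⁴).
Steady state: P = εσA(T⁴ − T_w⁴) with A = 4πr² = 0.02011 m².
T⁴ = P/(εσA) + T_w⁴ = 6.31/(0.45·5.67×10⁻⁸·0.02011) + (312)⁴
    = 1.230×10¹⁰ + 9.476×10⁹ = 2.178×10¹⁰ K⁴.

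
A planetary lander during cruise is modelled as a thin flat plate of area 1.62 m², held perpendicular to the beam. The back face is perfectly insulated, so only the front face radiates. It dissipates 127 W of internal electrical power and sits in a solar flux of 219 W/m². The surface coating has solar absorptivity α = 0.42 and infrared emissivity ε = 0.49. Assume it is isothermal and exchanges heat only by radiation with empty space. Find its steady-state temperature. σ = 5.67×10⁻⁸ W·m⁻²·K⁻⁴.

T ≈ 280 K

At steady state, absorbed solar power + internal power = radiated power.
Absorbed: α·S·A_cross = 0.42·219·1.620 = 149.0 W (cross-section A).
Total input = 149.0 + 127 = 276.0 W.
Radiated: εσ·A_surf·T⁴ with A_surf = A = 1.620 m².
T⁴ = 276.0/(0.49·5.67×10⁻⁸·1.620) = 6.132×10⁹ K⁴.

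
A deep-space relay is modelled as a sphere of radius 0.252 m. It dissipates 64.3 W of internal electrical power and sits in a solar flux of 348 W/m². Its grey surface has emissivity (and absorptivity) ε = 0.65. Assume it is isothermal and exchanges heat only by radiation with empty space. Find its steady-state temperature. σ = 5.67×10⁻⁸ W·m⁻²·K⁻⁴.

At steady state, absorbed solar power + internal power = radiated power.
Absorbed: α·S·A_cross = 0.65·348·0.1995 = 45.13 W (cross-section πr²).
Total input = 45.13 + 64.3 = 109.4 W.
Radiated: εσ·A_surf·T⁴ with A_surf = 4πr² = 0.7980 m².
T⁴ = 109.4/(0.65·5.67×10⁻⁸·0.7980) = 3.721×10⁹ K⁴.

T ≈ 247 K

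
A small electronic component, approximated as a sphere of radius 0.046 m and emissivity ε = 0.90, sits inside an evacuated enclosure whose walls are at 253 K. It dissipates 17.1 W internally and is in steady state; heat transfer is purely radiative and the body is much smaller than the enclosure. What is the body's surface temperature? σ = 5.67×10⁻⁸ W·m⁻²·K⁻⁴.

T ≈ 359 K

For a small grey body in a large enclosure, net radiated power = εσA(T⁴ − T_w⁴).
Steady state: P = εσA(T⁴ − T_w⁴) with A = 4πr² = 0.02659 m².
T⁴ = P/(εσA) + T_w⁴ = 17.1/(0.90·5.67×10⁻⁸·0.02659) + (253)⁴
    = 1.260×10¹⁰ + 4.097×10⁹ = 1.670×10¹⁰ K⁴.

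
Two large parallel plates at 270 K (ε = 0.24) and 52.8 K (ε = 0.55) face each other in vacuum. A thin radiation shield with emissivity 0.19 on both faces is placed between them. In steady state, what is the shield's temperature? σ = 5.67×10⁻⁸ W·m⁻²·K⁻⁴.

T_s ≈ 217 K

In steady state the net flux on the hot side equals that on the cold side.
σ(T₁⁴−T_s⁴)/D₁ = σ(T_s⁴−T₂⁴)/D₂, with D₁ = 1/ε₁+1/ε_s−1 = 8.430, D₂ = 1/ε_s+1/ε₂−1 = 6.081.
Solve for T_s⁴: T_s⁴ = (D₂·T₁⁴ + D₁·T₂⁴)/(D₁+D₂) = 2.232×10⁹ K⁴.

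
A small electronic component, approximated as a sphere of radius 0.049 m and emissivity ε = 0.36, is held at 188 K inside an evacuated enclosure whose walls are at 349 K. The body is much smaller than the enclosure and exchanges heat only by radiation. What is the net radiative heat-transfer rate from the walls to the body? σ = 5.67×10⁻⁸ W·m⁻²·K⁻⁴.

P_net ≈ 8.37 W

For a small grey body in a large enclosure: P_net = εσA(T_body⁴ − T_wall⁴).
A = 4πr² = 0.03017 m²; T_body⁴ − T_wall⁴ = 1.249×10⁹ − 1.484×10¹⁰ = -1.359×10¹⁰ K⁴.
|P_net| = 0.36·5.67×10⁻⁸·0.03017·1.359×10¹⁰.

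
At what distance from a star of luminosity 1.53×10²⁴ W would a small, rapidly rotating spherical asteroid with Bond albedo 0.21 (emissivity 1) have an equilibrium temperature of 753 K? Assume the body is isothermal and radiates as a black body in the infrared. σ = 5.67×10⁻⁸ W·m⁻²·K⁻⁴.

d ≈ 1.15×10⁹ m

For an isothermal black-emitting sphere, (1−a)S·πr² = σ·4πr²·T⁴ ⇒ S = 4σT⁴/(1−a).
S = 4·5.67×10⁻⁸·(753)⁴/0.790 = 92300 W/m².
Flux falls as S = L/(4πd²), so d = √(L/(4πS)) = √(1.53×10²⁴/(4π·92300)).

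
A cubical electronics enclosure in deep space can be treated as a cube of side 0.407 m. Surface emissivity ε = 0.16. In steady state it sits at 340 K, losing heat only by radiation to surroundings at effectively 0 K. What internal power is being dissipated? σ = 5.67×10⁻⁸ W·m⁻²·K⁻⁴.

Steady state: P = εσA T⁴.
A = 6L² = 0.9939 m²; T⁴ = (340)⁴ = 1.336×10¹⁰ K⁴.
P = 0.16 × 5.67×10⁻⁸ × 0.9939 × 1.336×10¹⁰.

P ≈ 120 W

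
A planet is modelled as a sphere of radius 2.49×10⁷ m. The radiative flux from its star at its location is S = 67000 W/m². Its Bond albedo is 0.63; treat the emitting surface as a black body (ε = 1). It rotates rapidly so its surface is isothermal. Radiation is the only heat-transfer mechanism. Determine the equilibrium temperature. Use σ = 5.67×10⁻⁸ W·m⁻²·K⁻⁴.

At equilibrium, absorbed power = emitted power.
Absorbing cross-section = πr² = 1.948×10¹⁵ m²; emitting surface = 4πr² = 7.791×10¹⁵ m² (ratio 4).
(1−a)S·A_cross = εσ·A_surf·T⁴  ⇒  T⁴ = (1−a)S/(4σ).
T⁴ = 0.370·67000/(4·5.67×10⁻⁸) = 1.093×10¹¹ K⁴.
T = (1.093×10¹¹)^(1/4).

T ≈ 575 K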